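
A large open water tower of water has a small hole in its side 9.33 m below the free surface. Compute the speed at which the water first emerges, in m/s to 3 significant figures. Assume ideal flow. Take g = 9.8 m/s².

The surface is effectively still and both ends are open, so ½v² = gh and v = √(2·9.8·9.33) = 13.5 m/s.

v ≈ 13.5 m/s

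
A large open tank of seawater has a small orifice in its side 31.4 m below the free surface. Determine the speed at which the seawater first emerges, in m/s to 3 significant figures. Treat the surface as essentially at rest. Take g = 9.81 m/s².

The surface is effectively still and both ends are open, so ½v² = gh and v = √(2·9.81·31.4) = 24.8 m/s.

24.8 m/s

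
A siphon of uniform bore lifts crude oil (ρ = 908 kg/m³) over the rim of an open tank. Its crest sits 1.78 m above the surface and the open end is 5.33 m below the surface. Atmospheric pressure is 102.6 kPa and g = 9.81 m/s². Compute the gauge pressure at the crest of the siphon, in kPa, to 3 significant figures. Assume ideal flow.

Bernoulli surface→outlet gives ½v² = g·h_out, so v = √(2·9.81·5.33) = 10.2 m/s.
Continuity keeps v the same throughout the tube; from surface to crest, P_atm + 0 = P_top + ½ρv² + ρg·h_top.
P_top = 102600 − ½·908·10.2² − 908·9.81·1.78 = 39300 Pa. So P_gauge = P_top − P_atm = -63300 Pa.

P_gauge ≈ -63.3 kPa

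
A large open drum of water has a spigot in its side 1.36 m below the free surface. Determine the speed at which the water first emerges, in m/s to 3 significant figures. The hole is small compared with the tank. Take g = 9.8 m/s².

v = 5.16 m/s

Torricelli's result v = √(2gh) gives v = √(2·9.8·1.36) = 5.16 m/s.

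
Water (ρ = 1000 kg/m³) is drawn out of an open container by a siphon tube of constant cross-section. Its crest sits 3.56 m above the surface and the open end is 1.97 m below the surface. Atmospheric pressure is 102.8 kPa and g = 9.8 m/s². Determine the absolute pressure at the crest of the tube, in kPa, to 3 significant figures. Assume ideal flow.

P_top = 48.6 kPa

From the surface to the outlet (both open to atmosphere, surface at rest): v = √(2g·h_out) = √(2·9.8·1.97) = 6.21 m/s.
With constant cross-section the crest speed equals v; applying Bernoulli from the surface up to the crest, P_top = P_atm − ½ρv² − ρg·h_top.
P_top = 102800 − ½·1000·6.21² − 1000·9.8·3.56 = 48600 Pa.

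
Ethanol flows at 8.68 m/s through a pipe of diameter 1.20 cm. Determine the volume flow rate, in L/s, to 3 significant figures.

Q = A·v = 0.000113 m² × 8.68 m/s = 0.000982 m³/s.
Converting: 0.000982 m³/s × 1000 = 0.982 L/s.

Q = 0.982 L/s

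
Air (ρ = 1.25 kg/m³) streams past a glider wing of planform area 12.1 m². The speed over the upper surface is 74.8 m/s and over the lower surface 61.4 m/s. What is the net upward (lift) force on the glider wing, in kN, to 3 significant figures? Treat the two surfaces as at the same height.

F = 13.8 kN

From P + ½ρv² = const at equal height, P_low − P_up = ½ρ(v_up² − v_low²).
ΔP = ½·1.25·(74.8² − 61.4²) = 1140 Pa.
Lift = ΔP · A = 1140 × 12.1 = 13800 N.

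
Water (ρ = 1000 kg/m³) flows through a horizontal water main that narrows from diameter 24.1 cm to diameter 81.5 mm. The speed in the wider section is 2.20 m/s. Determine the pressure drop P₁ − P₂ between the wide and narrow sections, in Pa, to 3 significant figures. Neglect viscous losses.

ΔP = 183000 Pa

Continuity gives A₁v₁ = A₂v₂, so v₂ = (456 cm²)/(52.2 cm²) × 2.20 m/s = 19.2 m/s.
Bernoulli (h₁ = h₂): P₁ − P₂ = ½ρ(v₂² − v₁²).
P₁ − P₂ = ½·1000·(19.2² − 2.20²) = ½·1000·365 = 183000 Pa.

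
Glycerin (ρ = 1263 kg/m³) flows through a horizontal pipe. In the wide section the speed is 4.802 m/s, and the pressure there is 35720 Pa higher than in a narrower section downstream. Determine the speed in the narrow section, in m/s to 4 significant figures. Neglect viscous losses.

Along the level pipe P + ½ρv² is conserved, hence v₂² = v₁² + 2(P₁ − P₂)/ρ.
v₂ = √(4.802² + 2·35720/1263) = √(23.06 + 56.56) = 8.923 m/s.

v₂ ≈ 8.923 m/s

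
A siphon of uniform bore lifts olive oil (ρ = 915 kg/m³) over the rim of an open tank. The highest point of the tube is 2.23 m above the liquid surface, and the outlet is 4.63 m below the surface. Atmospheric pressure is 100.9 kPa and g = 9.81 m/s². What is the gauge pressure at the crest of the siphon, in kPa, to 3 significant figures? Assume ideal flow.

P_gauge ≈ -61.6 kPa

Bernoulli surface→outlet gives ½v² = g·h_out, so v = √(2·9.81·4.63) = 9.53 m/s.
The bore is uniform, so the speed at the crest is the same v. Bernoulli surface→crest: P_atm = P_top + ½ρv² + ρg·h_top.
P_top = 100900 − ½·915·9.53² − 915·9.81·2.23 = 39300 Pa. So P_gauge = P_top − P_atm = -61600 Pa.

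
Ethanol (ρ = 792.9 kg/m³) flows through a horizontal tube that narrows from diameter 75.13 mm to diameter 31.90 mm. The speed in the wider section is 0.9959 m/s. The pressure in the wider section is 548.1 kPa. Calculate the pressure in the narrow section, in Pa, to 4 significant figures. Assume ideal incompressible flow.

The volume flow rate is constant, so v₂ = (A₁/A₂)v₁ = (44.33/7.992)·0.9959 = 5.524 m/s.
The pipe is horizontal, so Bernoulli reduces to P₁ + ½ρv₁² = P₂ + ½ρv₂².
P₂ = P₁ − ½ρ(v₂² − v₁²) = 548100 − ½·792.9·(5.524² − 0.9959²) = 548100 − 11700 = 536400 Pa.

P₂ = 536400 Pa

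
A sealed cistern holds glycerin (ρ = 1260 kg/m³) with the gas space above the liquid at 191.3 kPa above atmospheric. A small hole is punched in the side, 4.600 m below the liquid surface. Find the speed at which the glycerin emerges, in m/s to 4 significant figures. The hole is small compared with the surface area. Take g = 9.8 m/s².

v ≈ 19.84 m/s

Take point 1 at the surface (v₁ ≈ 0) and point 2 at the hole (at atmospheric pressure). Bernoulli: P₁ + ρg h = P_atm + ½ρv₂².
With P₁ − P_atm = 191300 Pa, v₂ = √(2gh + 2ΔP/ρ) = √(2·9.8·4.600 + 2·191300/1260) = 19.84 m/s.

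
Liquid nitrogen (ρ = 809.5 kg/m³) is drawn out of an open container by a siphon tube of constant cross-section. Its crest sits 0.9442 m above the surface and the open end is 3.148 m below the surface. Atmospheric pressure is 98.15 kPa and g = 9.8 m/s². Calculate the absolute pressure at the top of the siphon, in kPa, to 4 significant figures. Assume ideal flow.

The outlet speed comes from Torricelli: v = √(2g·3.148) = 7.855 m/s.
The bore is uniform, so the speed at the crest is the same v. Bernoulli surface→crest: P_atm = P_top + ½ρv² + ρg·h_top.
P_top = 98150 − ½·809.5·7.855² − 809.5·9.8·0.9442 = 65690 Pa.

P_top ≈ 65.69 kPa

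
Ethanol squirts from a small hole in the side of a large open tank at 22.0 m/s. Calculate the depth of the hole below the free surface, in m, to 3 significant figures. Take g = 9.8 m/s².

Torricelli: v = √(2gh), so h = v²/(2g).
h = 22.0²/(2·9.8) = 484/19.60 = 24.7 m.

h ≈ 24.7 m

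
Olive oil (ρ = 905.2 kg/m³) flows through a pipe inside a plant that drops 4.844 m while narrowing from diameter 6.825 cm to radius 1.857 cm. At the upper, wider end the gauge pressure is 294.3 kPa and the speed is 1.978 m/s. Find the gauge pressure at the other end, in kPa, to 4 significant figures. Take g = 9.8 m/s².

Mass conservation (A₁v₁ = A₂v₂) gives v₂ = 1.978 × 36.58/10.83 = 6.680 m/s.
Bernoulli: P₁ + ½ρv₁² + ρg h₁ = P₂ + ½ρv₂² + ρg h₂, so P₂ = P₁ + ½ρ(v₁² − v₂²) − ρg(h₂ − h₁).
P₂ = 294300 + ½·905.2·(1.978² − 6.680²) − 905.2·9.8·(−4.844) = 294300 + (-18420) − (-42970) = 318800 Pa.

P₂ = 318.8 kPa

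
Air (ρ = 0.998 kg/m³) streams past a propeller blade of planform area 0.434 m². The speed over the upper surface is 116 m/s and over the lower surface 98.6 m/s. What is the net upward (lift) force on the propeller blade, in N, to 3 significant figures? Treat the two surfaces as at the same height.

F ≈ 809 N

From P + ½ρv² = const at equal height, P_low − P_up = ½ρ(v_up² − v_low²).
ΔP = ½·0.998·(116² − 98.6²) = 1860 Pa.
Lift = ΔP · A = 1860 × 0.434 = 809 N.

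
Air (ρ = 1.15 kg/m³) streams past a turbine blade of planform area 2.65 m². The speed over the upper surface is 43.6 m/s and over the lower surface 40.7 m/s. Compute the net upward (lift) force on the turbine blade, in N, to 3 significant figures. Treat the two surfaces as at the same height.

F ≈ 373 N

The faster flow above has the lower pressure; Bernoulli (same height) gives ΔP = ½ρ(v_up² − v_low²).
ΔP = ½·1.15·(43.6² − 40.7²) = 141 Pa.
Lift = ΔP · A = 141 × 2.65 = 373 N.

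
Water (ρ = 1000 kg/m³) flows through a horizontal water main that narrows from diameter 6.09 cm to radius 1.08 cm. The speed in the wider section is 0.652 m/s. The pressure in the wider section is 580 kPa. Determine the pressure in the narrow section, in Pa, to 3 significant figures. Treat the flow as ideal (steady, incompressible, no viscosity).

P₂ ≈ 567000 Pa

Continuity gives A₁v₁ = A₂v₂, so v₂ = (29.1 cm²)/(3.66 cm²) × 0.652 m/s = 5.18 m/s.
Bernoulli (h₁ = h₂): P₁ − P₂ = ½ρ(v₂² − v₁²).
P₂ = P₁ − ½ρ(v₂² − v₁²) = 580000 − ½·1000·(5.18² − 0.652²) = 580000 − 13200 = 567000 Pa.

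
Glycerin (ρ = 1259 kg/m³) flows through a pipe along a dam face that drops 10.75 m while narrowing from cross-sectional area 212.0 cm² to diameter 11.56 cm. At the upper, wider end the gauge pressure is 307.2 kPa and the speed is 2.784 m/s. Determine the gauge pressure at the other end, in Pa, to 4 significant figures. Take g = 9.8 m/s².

Mass conservation (A₁v₁ = A₂v₂) gives v₂ = 2.784 × 212.0/105.0 = 5.623 m/s.
Applying Bernoulli between the two ends and solving for P₂: P₂ = P₁ + ½ρ(v₁² − v₂²) − ρgΔh.
P₂ = 307200 + ½·1259·(2.784² − 5.623²) − 1259·9.8·(−10.75) = 307200 + (-15030) − (-132600) = 424800 Pa.

P₂ ≈ 424800 Pa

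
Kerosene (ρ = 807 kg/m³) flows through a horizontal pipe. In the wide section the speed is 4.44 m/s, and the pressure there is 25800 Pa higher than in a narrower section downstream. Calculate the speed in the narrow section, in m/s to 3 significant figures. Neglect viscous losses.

Along the level pipe P + ½ρv² is conserved, hence v₂² = v₁² + 2(P₁ − P₂)/ρ.
v₂ = √(4.44² + 2·25800/807) = √(19.7 + 63.9) = 9.15 m/s.

v₂ ≈ 9.15 m/s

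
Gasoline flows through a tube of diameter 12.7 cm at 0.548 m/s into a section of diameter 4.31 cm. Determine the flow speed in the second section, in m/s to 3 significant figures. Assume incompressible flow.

4.76 m/s

By continuity, v₂ = v₁·A₁/A₂ = 0.548·(127/14.6) = 4.76 m/s.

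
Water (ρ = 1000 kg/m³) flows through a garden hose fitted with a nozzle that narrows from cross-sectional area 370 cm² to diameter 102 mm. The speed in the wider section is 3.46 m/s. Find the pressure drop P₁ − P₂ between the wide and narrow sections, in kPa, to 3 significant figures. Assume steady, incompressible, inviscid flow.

The volume flow rate is constant, so v₂ = (A₁/A₂)v₁ = (370/81.7)·3.46 = 15.7 m/s.
Bernoulli (h₁ = h₂): P₁ − P₂ = ½ρ(v₂² − v₁²).
P₁ − P₂ = ½·1000·(15.7² − 3.46²) = ½·1000·233 = 117000 Pa.

ΔP ≈ 117 kPa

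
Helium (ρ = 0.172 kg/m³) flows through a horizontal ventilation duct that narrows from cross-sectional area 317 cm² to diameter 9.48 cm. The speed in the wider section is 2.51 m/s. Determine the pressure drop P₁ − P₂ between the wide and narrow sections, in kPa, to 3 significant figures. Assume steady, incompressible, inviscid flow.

Mass conservation (A₁v₁ = A₂v₂) gives v₂ = 2.51 × 317/70.6 = 11.3 m/s.
Along the horizontal streamline, P + ½ρv² is constant.
P₁ − P₂ = ½·0.172·(11.3² − 2.51²) = ½·0.172·121 = 10.4 Pa.

ΔP = 0.0104 kPa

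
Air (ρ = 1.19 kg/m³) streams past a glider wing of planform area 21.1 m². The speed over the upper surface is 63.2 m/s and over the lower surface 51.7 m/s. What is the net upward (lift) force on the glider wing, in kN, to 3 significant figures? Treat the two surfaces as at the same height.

From P + ½ρv² = const at equal height, P_low − P_up = ½ρ(v_up² − v_low²).
ΔP = ½·1.19·(63.2² − 51.7²) = 786 Pa.
Lift = ΔP · A = 786 × 21.1 = 16600 N.

F ≈ 16.6 kN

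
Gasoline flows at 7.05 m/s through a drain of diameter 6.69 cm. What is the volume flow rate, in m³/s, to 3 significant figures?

Q = A·v = 0.00352 m² × 7.05 m/s = 0.0248 m³/s.

Q = 0.0248 m³/s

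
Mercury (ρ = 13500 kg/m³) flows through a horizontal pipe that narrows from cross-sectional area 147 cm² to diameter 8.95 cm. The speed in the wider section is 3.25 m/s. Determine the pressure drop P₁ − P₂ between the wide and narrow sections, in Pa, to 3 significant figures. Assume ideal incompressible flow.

Continuity gives A₁v₁ = A₂v₂, so v₂ = (147 cm²)/(62.9 cm²) × 3.25 m/s = 7.59 m/s.
The pipe is horizontal, so Bernoulli reduces to P₁ + ½ρv₁² = P₂ + ½ρv₂².
P₁ − P₂ = ½·13500·(7.59² − 3.25²) = ½·13500·47.1 = 318000 Pa.

ΔP = 318000 Pa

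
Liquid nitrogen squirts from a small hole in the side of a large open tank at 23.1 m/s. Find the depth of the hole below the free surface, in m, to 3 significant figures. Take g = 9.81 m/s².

27.2 m

For a small hole in a large open tank, ½v² = gh, giving h = v²/(2g).
h = 23.1²/(2·9.81) = 534/19.62 = 27.2 m.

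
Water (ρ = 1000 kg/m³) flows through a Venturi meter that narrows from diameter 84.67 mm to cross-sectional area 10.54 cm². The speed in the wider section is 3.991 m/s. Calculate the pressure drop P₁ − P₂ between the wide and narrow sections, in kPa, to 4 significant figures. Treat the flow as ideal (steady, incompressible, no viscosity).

Continuity gives A₁v₁ = A₂v₂, so v₂ = (56.31 cm²)/(10.54 cm²) × 3.991 m/s = 21.32 m/s.
Bernoulli (h₁ = h₂): P₁ − P₂ = ½ρ(v₂² − v₁²).
P₁ − P₂ = ½·1000·(21.32² − 3.991²) = ½·1000·438.6 = 219300 Pa.

ΔP ≈ 219.3 kPa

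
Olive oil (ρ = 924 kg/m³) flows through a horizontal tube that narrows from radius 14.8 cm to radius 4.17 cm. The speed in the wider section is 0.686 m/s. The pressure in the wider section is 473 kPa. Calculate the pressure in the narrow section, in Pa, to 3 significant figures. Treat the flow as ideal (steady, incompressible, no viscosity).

P₂ ≈ 439000 Pa

The volume flow rate is constant, so v₂ = (A₁/A₂)v₁ = (688/54.6)·0.686 = 8.64 m/s.
Along the horizontal streamline, P + ½ρv² is constant.
P₂ = P₁ − ½ρ(v₂² − v₁²) = 473000 − ½·924·(8.64² − 0.686²) = 473000 − 34300 = 439000 Pa.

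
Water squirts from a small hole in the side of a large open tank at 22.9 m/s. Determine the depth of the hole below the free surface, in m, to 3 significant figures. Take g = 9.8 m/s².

h ≈ 26.8 m

For a small hole in a large open tank, ½v² = gh, giving h = v²/(2g).
h = 22.9²/(2·9.8) = 524/19.60 = 26.8 m.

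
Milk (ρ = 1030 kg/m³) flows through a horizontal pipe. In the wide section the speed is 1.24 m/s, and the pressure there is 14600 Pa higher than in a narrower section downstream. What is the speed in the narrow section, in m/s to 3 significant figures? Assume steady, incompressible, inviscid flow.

Along the level pipe P + ½ρv² is conserved, hence v₂² = v₁² + 2(P₁ − P₂)/ρ.
v₂ = √(1.24² + 2·14600/1030) = √(1.54 + 28.3) = 5.47 m/s.

5.47 m/s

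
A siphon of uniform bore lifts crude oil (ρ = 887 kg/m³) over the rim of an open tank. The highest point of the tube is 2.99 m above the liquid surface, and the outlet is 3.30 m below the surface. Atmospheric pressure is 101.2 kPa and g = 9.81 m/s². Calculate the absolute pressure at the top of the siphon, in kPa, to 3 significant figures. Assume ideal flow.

46.5 kPa

The outlet speed comes from Torricelli: v = √(2g·3.30) = 8.05 m/s.
Continuity keeps v the same throughout the tube; from surface to crest, P_atm + 0 = P_top + ½ρv² + ρg·h_top.
P_top = 101200 − ½·887·8.05² − 887·9.81·2.99 = 46500 Pa.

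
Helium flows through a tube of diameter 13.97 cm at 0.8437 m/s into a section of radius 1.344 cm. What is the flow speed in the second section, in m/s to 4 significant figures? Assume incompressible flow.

v₂ = 22.79 m/s

Mass conservation (A₁v₁ = A₂v₂) gives v₂ = 0.8437 × 153.3/5.675 = 22.79 m/s.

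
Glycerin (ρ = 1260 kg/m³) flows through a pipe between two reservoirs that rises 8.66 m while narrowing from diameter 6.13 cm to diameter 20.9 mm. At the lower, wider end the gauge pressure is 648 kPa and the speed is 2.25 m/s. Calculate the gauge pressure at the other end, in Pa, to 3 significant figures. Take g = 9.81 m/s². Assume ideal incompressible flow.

By continuity, v₂ = v₁·A₁/A₂ = 2.25·(29.5/3.43) = 19.4 m/s.
Applying Bernoulli between the two ends and solving for P₂: P₂ = P₁ + ½ρ(v₁² − v₂²) − ρgΔh.
P₂ = 648000 + ½·1260·(2.25² − 19.4²) − 1260·9.81·(+8.66) = 648000 + (-233000) − (107000) = 308000 Pa.

P₂ = 308000 Pa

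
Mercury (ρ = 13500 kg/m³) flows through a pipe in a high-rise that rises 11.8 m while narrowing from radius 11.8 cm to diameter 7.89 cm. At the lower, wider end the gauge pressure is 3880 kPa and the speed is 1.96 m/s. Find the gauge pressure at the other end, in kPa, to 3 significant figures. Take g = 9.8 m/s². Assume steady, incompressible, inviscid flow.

P₂ ≈ 269 kPa

The volume flow rate is constant, so v₂ = (A₁/A₂)v₁ = (437/48.9)·1.96 = 17.5 m/s.
Bernoulli: P₁ + ½ρv₁² + ρg h₁ = P₂ + ½ρv₂² + ρg h₂, so P₂ = P₁ + ½ρ(v₁² − v₂²) − ρg(h₂ − h₁).
P₂ = 3880000 + ½·13500·(1.96² − 17.5²) − 13500·9.8·(+11.8) = 3880000 + (-2050000) − (1560000) = 269000 Pa.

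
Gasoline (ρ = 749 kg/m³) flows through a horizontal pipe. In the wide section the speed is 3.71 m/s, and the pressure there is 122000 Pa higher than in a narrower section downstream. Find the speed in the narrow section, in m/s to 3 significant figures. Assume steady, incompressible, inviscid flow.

18.4 m/s

With h₁ = h₂, rearranging Bernoulli gives v₂ = √(v₁² + 2ΔP/ρ).
v₂ = √(3.71² + 2·122000/749) = √(13.8 + 326) = 18.4 m/s.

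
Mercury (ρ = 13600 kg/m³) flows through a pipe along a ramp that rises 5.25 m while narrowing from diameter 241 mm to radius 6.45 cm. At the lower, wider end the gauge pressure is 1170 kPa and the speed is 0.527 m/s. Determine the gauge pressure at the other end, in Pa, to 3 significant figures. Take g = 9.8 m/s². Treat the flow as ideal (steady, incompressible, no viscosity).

P₂ ≈ 449000 Pa

Mass conservation (A₁v₁ = A₂v₂) gives v₂ = 0.527 × 456/131 = 1.84 m/s.
Energy conservation along the streamline gives P₂ = P₁ − ½ρ(v₂² − v₁²) − ρg(h₂ − h₁).
P₂ = 1170000 + ½·13600·(0.527² − 1.84²) − 13600·9.8·(+5.25) = 1170000 + (-21100) − (700000) = 449000 Pa.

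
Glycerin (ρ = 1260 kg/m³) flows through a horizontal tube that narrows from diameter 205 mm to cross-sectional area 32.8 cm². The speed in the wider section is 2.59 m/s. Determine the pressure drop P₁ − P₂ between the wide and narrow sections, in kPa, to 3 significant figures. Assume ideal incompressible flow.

By continuity, v₂ = v₁·A₁/A₂ = 2.59·(330/32.8) = 26.1 m/s.
Bernoulli (h₁ = h₂): P₁ − P₂ = ½ρ(v₂² − v₁²).
P₁ − P₂ = ½·1260·(26.1² − 2.59²) = ½·1260·673 = 424000 Pa.

ΔP = 424 kPa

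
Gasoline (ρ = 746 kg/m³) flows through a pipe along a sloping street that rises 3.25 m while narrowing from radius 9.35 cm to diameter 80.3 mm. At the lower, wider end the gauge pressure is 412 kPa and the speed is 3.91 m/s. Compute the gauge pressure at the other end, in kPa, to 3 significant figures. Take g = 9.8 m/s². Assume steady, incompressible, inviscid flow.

P₂ ≈ 226 kPa

Continuity gives A₁v₁ = A₂v₂, so v₂ = (275 cm²)/(50.6 cm²) × 3.91 m/s = 21.2 m/s.
Applying Bernoulli between the two ends and solving for P₂: P₂ = P₁ + ½ρ(v₁² − v₂²) − ρgΔh.
P₂ = 412000 + ½·746·(3.91² − 21.2²) − 746·9.8·(+3.25) = 412000 + (-162000) − (23800) = 226000 Pa.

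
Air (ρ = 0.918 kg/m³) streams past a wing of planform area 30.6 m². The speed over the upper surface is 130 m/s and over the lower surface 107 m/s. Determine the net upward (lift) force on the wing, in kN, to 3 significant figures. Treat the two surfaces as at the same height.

With equal heights on the two surfaces, Bernoulli gives P_lower − P_upper = ½ρ(v_upper² − v_lower²).
ΔP = ½·0.918·(130² − 107²) = 2500 Pa.
Lift = ΔP · A = 2500 × 30.6 = 76600 N.

F ≈ 76.6 kN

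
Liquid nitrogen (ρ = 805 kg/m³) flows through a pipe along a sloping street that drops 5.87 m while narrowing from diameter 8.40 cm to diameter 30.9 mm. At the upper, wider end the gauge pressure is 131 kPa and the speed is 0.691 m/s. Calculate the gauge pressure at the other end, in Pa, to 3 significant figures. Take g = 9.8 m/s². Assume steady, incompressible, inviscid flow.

P₂ ≈ 167000 Pa

By continuity, v₂ = v₁·A₁/A₂ = 0.691·(55.4/7.50) = 5.11 m/s.
Bernoulli: P₁ + ½ρv₁² + ρg h₁ = P₂ + ½ρv₂² + ρg h₂, so P₂ = P₁ + ½ρ(v₁² − v₂²) − ρg(h₂ − h₁).
P₂ = 131000 + ½·805·(0.691² − 5.11²) − 805·9.8·(−5.87) = 131000 + (-10300) − (-46300) = 167000 Pa.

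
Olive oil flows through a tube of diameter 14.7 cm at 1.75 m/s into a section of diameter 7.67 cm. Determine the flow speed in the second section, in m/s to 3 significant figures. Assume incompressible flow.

Continuity gives A₁v₁ = A₂v₂, so v₂ = (170 cm²)/(46.2 cm²) × 1.75 m/s = 6.43 m/s.

6.43 m/s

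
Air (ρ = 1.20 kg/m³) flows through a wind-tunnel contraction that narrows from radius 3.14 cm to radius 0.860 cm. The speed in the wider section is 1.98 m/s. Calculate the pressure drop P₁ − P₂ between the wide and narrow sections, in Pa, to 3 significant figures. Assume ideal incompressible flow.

ΔP ≈ 416 Pa

Mass conservation (A₁v₁ = A₂v₂) gives v₂ = 1.98 × 31.0/2.32 = 26.4 m/s.
Along the horizontal streamline, P + ½ρv² is constant.
P₁ − P₂ = ½·1.20·(26.4² − 1.98²) = ½·1.20·693 = 416 Pa.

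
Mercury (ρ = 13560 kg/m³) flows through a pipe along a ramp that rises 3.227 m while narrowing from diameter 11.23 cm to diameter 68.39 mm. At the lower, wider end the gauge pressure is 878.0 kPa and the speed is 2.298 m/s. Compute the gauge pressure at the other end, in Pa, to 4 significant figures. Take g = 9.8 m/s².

P₂ ≈ 224700 Pa

By continuity, v₂ = v₁·A₁/A₂ = 2.298·(99.05/36.73) = 6.196 m/s.
Applying Bernoulli between the two ends and solving for P₂: P₂ = P₁ + ½ρ(v₁² − v₂²) − ρgΔh.
P₂ = 878000 + ½·13560·(2.298² − 6.196²) − 13560·9.8·(+3.227) = 878000 + (-224500) − (428800) = 224700 Pa.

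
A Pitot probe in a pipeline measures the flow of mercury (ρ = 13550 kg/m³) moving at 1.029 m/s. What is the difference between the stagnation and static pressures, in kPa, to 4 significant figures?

ΔP ≈ 7.174 kPa

The dynamic pressure equals the rise in static pressure at the stagnation point: ΔP = ½ρv².
ΔP = ½·13550·1.029² = 7174 Pa.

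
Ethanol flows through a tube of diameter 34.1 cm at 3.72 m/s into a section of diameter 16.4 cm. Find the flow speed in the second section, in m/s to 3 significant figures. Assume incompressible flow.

The volume flow rate is constant, so v₂ = (A₁/A₂)v₁ = (913/211)·3.72 = 16.1 m/s.

v₂ ≈ 16.1 m/s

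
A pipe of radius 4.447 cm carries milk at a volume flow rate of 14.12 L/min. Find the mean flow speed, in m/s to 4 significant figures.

v = 0.03788 m/s

Q = 14.12 L/min = 0.0002353 m³/s.
v = Q/A = 0.0002353 / 0.006213 = 0.03788 m/s.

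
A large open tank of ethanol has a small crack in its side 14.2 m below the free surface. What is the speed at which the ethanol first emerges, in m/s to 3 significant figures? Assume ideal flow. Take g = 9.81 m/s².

The surface is effectively still and both ends are open, so ½v² = gh and v = √(2·9.81·14.2) = 16.7 m/s.

v ≈ 16.7 m/s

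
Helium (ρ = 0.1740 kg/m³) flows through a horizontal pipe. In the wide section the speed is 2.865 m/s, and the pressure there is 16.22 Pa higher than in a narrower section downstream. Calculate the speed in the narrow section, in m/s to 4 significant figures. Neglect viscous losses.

v₂ ≈ 13.95 m/s

Along the level pipe P + ½ρv² is conserved, hence v₂² = v₁² + 2(P₁ − P₂)/ρ.
v₂ = √(2.865² + 2·16.22/0.1740) = √(8.208 + 186.4) = 13.95 m/s.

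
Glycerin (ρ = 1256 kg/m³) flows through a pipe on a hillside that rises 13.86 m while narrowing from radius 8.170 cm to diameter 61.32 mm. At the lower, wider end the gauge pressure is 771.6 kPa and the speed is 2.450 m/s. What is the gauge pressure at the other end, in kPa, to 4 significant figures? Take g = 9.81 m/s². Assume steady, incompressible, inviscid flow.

P₂ ≈ 414.5 kPa

Mass conservation (A₁v₁ = A₂v₂) gives v₂ = 2.450 × 209.7/29.53 = 17.40 m/s.
Bernoulli: P₁ + ½ρv₁² + ρg h₁ = P₂ + ½ρv₂² + ρg h₂, so P₂ = P₁ + ½ρ(v₁² − v₂²) − ρg(h₂ − h₁).
P₂ = 771600 + ½·1256·(2.450² − 17.40²) − 1256·9.81·(+13.86) = 771600 + (-186300) − (170800) = 414500 Pa.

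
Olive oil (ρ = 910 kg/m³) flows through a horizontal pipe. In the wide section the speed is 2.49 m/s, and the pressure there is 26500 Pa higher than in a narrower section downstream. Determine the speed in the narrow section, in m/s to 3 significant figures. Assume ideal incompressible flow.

v₂ ≈ 8.03 m/s

Along the level pipe P + ½ρv² is conserved, hence v₂² = v₁² + 2(P₁ − P₂)/ρ.
v₂ = √(2.49² + 2·26500/910) = √(6.20 + 58.2) = 8.03 m/s.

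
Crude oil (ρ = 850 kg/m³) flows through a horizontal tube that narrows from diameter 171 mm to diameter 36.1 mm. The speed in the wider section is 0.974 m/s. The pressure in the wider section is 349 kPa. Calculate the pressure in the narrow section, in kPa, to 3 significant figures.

146 kPa

The volume flow rate is constant, so v₂ = (A₁/A₂)v₁ = (230/10.2)·0.974 = 21.9 m/s.
The pipe is horizontal, so Bernoulli reduces to P₁ + ½ρv₁² = P₂ + ½ρv₂².
P₂ = P₁ − ½ρ(v₂² − v₁²) = 349000 − ½·850·(21.9² − 0.974²) = 349000 − 203000 = 146000 Pa.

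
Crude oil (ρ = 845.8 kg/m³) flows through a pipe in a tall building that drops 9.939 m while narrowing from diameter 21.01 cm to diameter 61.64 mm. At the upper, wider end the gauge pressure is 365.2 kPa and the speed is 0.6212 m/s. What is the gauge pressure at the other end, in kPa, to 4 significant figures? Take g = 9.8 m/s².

P₂ ≈ 425.7 kPa

The volume flow rate is constant, so v₂ = (A₁/A₂)v₁ = (346.7/29.84)·0.6212 = 7.217 m/s.
Applying Bernoulli between the two ends and solving for P₂: P₂ = P₁ + ½ρ(v₁² − v₂²) − ρgΔh.
P₂ = 365200 + ½·845.8·(0.6212² − 7.217²) − 845.8·9.8·(−9.939) = 365200 + (-21860) − (-82380) = 425700 Pa.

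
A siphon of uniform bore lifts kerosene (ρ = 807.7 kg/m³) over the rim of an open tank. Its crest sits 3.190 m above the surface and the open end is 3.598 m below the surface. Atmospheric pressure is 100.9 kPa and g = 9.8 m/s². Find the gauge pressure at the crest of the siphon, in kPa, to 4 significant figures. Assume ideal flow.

P_gauge = -53.73 kPa

Bernoulli surface→outlet gives ½v² = g·h_out, so v = √(2·9.8·3.598) = 8.398 m/s.
Continuity keeps v the same throughout the tube; from surface to crest, P_atm + 0 = P_top + ½ρv² + ρg·h_top.
P_top = 100900 − ½·807.7·8.398² − 807.7·9.8·3.190 = 47170 Pa. So P_gauge = P_top − P_atm = -53730 Pa.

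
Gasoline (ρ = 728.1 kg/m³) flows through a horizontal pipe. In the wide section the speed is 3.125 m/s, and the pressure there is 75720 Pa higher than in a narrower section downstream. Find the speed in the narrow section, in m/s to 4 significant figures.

v₂ ≈ 14.76 m/s

With h₁ = h₂, rearranging Bernoulli gives v₂ = √(v₁² + 2ΔP/ρ).
v₂ = √(3.125² + 2·75720/728.1) = √(9.766 + 208.0) = 14.76 m/s.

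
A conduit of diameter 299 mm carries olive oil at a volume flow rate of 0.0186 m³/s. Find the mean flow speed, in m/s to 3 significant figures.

Q = 0.0186 m³/s = 0.0186 m³/s.
v = Q/A = 0.0186 / 0.0702 = 0.265 m/s.

v ≈ 0.265 m/s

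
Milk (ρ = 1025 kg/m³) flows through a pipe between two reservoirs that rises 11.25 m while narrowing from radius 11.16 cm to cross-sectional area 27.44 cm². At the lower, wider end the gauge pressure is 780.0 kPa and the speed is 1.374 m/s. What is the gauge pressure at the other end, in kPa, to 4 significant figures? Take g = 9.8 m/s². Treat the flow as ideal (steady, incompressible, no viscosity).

By continuity, v₂ = v₁·A₁/A₂ = 1.374·(391.3/27.44) = 19.59 m/s.
Applying Bernoulli between the two ends and solving for P₂: P₂ = P₁ + ½ρ(v₁² − v₂²) − ρgΔh.
P₂ = 780000 + ½·1025·(1.374² − 19.59²) − 1025·9.8·(+11.25) = 780000 + (-195800) − (113000) = 471200 Pa.

P₂ = 471.2 kPa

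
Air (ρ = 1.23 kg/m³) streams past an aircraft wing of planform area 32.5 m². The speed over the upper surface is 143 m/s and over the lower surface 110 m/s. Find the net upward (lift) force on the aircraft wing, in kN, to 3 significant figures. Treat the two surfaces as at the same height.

With equal heights on the two surfaces, Bernoulli gives P_lower − P_upper = ½ρ(v_upper² − v_lower²).
ΔP = ½·1.23·(143² − 110²) = 5130 Pa.
Lift = ΔP · A = 5130 × 32.5 = 167000 N.

F ≈ 167 kN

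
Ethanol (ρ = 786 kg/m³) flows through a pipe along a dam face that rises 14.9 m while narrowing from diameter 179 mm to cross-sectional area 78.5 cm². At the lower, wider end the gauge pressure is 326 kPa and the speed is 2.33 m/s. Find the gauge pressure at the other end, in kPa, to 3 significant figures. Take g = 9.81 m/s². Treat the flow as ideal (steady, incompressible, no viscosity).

P₂ ≈ 191 kPa

Mass conservation (A₁v₁ = A₂v₂) gives v₂ = 2.33 × 252/78.5 = 7.47 m/s.
Applying Bernoulli between the two ends and solving for P₂: P₂ = P₁ + ½ρ(v₁² − v₂²) − ρgΔh.
P₂ = 326000 + ½·786·(2.33² − 7.47²) − 786·9.81·(+14.9) = 326000 + (-19800) − (115000) = 191000 Pa.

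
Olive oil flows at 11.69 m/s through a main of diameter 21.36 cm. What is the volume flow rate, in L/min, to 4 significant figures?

Q ≈ 25130 L/min

Q = A·v = 0.03583 m² × 11.69 m/s = 0.4189 m³/s.
Converting: 0.4189 m³/s × 60000 = 25130 L/min.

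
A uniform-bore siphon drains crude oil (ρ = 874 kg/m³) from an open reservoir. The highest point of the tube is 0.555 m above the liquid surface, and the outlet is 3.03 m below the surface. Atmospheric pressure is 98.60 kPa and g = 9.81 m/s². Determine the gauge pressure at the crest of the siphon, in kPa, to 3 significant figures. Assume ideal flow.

The outlet speed comes from Torricelli: v = √(2g·3.03) = 7.71 m/s.
The bore is uniform, so the speed at the crest is the same v. Bernoulli surface→crest: P_atm = P_top + ½ρv² + ρg·h_top.
P_top = 98600 − ½·874·7.71² − 874·9.81·0.555 = 67900 Pa. So P_gauge = P_top − P_atm = -30700 Pa.

P_gauge = -30.7 kPa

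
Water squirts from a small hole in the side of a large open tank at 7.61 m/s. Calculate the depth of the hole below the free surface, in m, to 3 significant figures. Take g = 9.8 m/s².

h ≈ 2.95 m

Inverting v = √(2gh) gives h = v² / 2g.
h = 7.61²/(2·9.8) = 57.9/19.60 = 2.95 m.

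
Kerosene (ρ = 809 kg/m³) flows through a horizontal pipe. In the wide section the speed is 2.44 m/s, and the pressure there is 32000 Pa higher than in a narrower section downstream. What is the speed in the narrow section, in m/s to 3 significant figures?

v₂ ≈ 9.22 m/s

Along the level pipe P + ½ρv² is conserved, hence v₂² = v₁² + 2(P₁ − P₂)/ρ.
v₂ = √(2.44² + 2·32000/809) = √(5.95 + 79.1) = 9.22 m/s.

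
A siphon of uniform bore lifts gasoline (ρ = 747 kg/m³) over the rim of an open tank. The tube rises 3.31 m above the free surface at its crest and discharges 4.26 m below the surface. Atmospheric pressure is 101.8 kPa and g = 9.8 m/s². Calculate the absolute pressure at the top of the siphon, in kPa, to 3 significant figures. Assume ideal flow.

P_top = 46.4 kPa

The outlet speed comes from Torricelli: v = √(2g·4.26) = 9.14 m/s.
Continuity keeps v the same throughout the tube; from surface to crest, P_atm + 0 = P_top + ½ρv² + ρg·h_top.
P_top = 101800 − ½·747·9.14² − 747·9.8·3.31 = 46400 Pa.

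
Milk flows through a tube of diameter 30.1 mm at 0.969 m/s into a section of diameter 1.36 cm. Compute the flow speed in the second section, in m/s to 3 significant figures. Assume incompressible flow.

By continuity, v₂ = v₁·A₁/A₂ = 0.969·(7.12/1.45) = 4.75 m/s.

v₂ ≈ 4.75 m/s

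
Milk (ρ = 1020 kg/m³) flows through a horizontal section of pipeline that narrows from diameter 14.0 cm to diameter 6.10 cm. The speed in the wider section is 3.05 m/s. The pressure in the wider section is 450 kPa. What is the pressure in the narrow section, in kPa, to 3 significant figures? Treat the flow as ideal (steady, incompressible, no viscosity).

By continuity, v₂ = v₁·A₁/A₂ = 3.05·(154/29.2) = 16.1 m/s.
With no height change, Bernoulli's equation is P₁ + ½ρv₁² = P₂ + ½ρv₂².
P₂ = P₁ − ½ρ(v₂² − v₁²) = 450000 − ½·1020·(16.1² − 3.05²) = 450000 − 127000 = 323000 Pa.

P₂ ≈ 323 kPa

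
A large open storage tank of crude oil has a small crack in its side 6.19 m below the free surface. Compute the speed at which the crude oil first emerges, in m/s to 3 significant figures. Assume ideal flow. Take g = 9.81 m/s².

v ≈ 11.0 m/s

Bernoulli from surface to hole (P equal, v_surface ≈ 0): v = √(2gh) = √(2×9.81×6.19) = 11.0 m/s.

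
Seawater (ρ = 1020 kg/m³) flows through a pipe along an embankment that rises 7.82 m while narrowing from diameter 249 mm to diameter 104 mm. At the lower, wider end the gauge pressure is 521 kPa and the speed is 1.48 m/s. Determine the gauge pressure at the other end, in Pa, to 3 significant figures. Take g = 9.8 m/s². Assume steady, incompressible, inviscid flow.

P₂ = 407000 Pa

By continuity, v₂ = v₁·A₁/A₂ = 1.48·(487/84.9) = 8.48 m/s.
Energy conservation along the streamline gives P₂ = P₁ − ½ρ(v₂² − v₁²) − ρg(h₂ − h₁).
P₂ = 521000 + ½·1020·(1.48² − 8.48²) − 1020·9.8·(+7.82) = 521000 + (-35600) − (78200) = 407000 Pa.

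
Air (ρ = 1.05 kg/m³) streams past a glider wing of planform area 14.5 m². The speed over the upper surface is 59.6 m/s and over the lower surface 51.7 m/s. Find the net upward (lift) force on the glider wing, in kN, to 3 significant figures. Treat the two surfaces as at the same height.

F ≈ 6.69 kN

With equal heights on the two surfaces, Bernoulli gives P_lower − P_upper = ½ρ(v_upper² − v_lower²).
ΔP = ½·1.05·(59.6² − 51.7²) = 462 Pa.
Lift = ΔP · A = 462 × 14.5 = 6690 N.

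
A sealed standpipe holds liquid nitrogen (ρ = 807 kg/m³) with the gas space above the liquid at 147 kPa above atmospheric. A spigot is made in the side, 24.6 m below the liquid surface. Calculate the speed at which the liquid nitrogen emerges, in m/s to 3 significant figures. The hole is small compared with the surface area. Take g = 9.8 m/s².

Take point 1 at the surface (v₁ ≈ 0) and point 2 at the hole (at atmospheric pressure). Bernoulli: P₁ + ρg h = P_atm + ½ρv₂².
With P₁ − P_atm = 147000 Pa, v₂ = √(2gh + 2ΔP/ρ) = √(2·9.8·24.6 + 2·147000/807) = 29.1 m/s.

v = 29.1 m/s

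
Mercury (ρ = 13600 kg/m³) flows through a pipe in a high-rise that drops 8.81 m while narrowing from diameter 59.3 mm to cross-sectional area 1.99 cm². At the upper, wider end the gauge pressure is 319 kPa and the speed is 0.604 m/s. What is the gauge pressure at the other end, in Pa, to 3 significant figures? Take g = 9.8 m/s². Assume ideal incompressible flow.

P₂ ≈ 1020000 Pa

By continuity, v₂ = v₁·A₁/A₂ = 0.604·(27.6/1.99) = 8.38 m/s.
Energy conservation along the streamline gives P₂ = P₁ − ½ρ(v₂² − v₁²) − ρg(h₂ − h₁).
P₂ = 319000 + ½·13600·(0.604² − 8.38²) − 13600·9.8·(−8.81) = 319000 + (-475000) − (-1170000) = 1020000 Pa.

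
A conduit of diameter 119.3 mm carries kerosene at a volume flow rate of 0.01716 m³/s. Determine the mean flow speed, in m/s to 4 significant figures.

v ≈ 1.535 m/s

Q = 0.01716 m³/s = 0.01716 m³/s.
v = Q/A = 0.01716 / 0.01118 = 1.535 m/s.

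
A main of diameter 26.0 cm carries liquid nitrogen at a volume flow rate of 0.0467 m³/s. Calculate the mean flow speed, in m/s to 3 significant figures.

Q = 0.0467 m³/s = 0.0467 m³/s.
v = Q/A = 0.0467 / 0.0531 = 0.880 m/s.

v ≈ 0.880 m/s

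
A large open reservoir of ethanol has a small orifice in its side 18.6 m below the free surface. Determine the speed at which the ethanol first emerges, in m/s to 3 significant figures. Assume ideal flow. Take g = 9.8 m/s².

Torricelli's result v = √(2gh) gives v = √(2·9.8·18.6) = 19.1 m/s.

v ≈ 19.1 m/s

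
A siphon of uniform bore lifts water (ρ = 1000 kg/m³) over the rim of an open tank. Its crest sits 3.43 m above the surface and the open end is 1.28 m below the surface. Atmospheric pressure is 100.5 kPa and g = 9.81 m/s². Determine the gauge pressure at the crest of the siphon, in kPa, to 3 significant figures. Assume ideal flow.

P_gauge ≈ -46.2 kPa

Bernoulli surface→outlet gives ½v² = g·h_out, so v = √(2·9.81·1.28) = 5.01 m/s.
With constant cross-section the crest speed equals v; applying Bernoulli from the surface up to the crest, P_top = P_atm − ½ρv² − ρg·h_top.
P_top = 100500 − ½·1000·5.01² − 1000·9.81·3.43 = 54300 Pa. So P_gauge = P_top − P_atm = -46200 Pa.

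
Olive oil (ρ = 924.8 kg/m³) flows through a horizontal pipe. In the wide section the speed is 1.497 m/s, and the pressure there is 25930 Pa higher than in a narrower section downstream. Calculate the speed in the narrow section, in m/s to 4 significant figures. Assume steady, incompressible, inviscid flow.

7.637 m/s

Along the level pipe P + ½ρv² is conserved, hence v₂² = v₁² + 2(P₁ − P₂)/ρ.
v₂ = √(1.497² + 2·25930/924.8) = √(2.241 + 56.08) = 7.637 m/s.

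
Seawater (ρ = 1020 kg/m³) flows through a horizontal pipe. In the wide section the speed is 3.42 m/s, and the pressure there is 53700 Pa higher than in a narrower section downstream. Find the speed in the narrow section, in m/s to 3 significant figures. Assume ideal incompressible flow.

10.8 m/s

Horizontal Bernoulli: P₁ + ½ρv₁² = P₂ + ½ρv₂², so v₂² = v₁² + 2(P₁ − P₂)/ρ.
v₂ = √(3.42² + 2·53700/1020) = √(11.7 + 105) = 10.8 m/s.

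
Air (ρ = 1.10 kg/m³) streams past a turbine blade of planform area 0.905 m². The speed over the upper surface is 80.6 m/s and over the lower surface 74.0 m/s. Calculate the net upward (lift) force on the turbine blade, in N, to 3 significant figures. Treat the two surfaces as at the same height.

With equal heights on the two surfaces, Bernoulli gives P_lower − P_upper = ½ρ(v_upper² − v_lower²).
ΔP = ½·1.10·(80.6² − 74.0²) = 561 Pa.
Lift = ΔP · A = 561 × 0.905 = 508 N.

508 N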